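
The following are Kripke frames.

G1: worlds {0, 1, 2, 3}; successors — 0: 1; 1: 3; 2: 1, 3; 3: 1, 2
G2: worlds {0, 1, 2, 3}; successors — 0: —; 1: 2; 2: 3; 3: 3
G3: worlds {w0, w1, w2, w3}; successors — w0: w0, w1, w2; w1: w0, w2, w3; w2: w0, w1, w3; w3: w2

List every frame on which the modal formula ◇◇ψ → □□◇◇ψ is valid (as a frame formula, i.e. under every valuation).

G2

Frame correspondent (Sahlqvist): ∀x ∀y ∀z ((xR²y ∧ xR²z) → ∃w (y = w ∧ zR²w)) — i.e. a generalized confluence (Geach) condition.
G1: fails — 2R²2, 2R²3 but no w with 2=w and 3R²w.
G2: condition met.
G3: fails — w0R²w2, w0R²w3 but no w with w2=w and w3R²w.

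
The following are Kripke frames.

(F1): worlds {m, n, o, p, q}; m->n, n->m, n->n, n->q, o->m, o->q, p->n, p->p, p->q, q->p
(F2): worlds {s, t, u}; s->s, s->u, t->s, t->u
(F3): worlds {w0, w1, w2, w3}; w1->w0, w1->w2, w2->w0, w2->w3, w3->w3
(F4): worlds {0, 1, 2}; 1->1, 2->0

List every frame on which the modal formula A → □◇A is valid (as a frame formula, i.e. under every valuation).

none

This is the axiom for symmetry; its first-order frame correspondent is ∀x ∀y (Rxy → Ryx).
(F1): fails — Rom but not Rmo.
(F2): fails — Rsu but not Rus.
(F3): fails — Rw1w2 but not Rw2w1.
(F4): fails — R20 but not R02.
Valid on no frame.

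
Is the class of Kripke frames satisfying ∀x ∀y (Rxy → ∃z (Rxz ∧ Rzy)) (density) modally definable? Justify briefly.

The condition is density. A defining modal formula is □□q → □q.
Suppose □□q→□q is valid. Take Rxy and set V(q)={w : xR²w}. Then □□q at x, so □q at x, so q at y, i.e. ∃z(Rxz∧Rzy).

Definable; □□q → □q defines it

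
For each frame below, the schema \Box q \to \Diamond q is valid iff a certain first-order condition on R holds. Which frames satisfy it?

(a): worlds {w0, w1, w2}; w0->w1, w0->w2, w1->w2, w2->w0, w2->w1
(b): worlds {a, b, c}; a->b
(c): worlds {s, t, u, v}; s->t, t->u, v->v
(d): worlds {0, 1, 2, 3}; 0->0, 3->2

This is the axiom for seriality; its first-order frame correspondent is \forall x \exists y Rxy.
(a): satisfies the condition.
(b): fails — world b has no successor.
(c): fails — world u has no successor.
(d): fails — world 1 has no successor.
Valid on: (a).

(a)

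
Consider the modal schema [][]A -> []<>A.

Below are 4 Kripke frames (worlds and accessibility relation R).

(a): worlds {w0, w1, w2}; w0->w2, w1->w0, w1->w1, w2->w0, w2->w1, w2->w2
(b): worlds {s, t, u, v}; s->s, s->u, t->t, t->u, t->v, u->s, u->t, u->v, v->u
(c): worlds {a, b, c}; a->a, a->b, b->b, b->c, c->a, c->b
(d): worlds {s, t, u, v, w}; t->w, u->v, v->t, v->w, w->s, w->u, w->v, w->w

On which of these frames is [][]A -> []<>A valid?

(a), (b), (c)

This is the axiom for a generalized confluence (Geach) condition; its first-order frame correspondent is forall x forall z (xRz -> exists w (x R^2 w & zRw)).
(a): satisfies the condition.
(b): satisfies the condition.
(c): satisfies the condition.
(d): fails — wRs but no w* with wR²w* and sRw*.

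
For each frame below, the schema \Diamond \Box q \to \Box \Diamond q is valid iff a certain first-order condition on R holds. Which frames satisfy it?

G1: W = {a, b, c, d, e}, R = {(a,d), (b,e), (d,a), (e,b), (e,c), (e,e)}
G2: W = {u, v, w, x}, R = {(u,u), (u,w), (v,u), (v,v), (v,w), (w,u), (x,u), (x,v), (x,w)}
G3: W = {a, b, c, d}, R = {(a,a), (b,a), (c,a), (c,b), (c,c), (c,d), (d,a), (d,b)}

The schema corresponds to convergence: \forall x \forall y \forall z (Rxy \wedge Rxz \to \exists w (Ryw \wedge Rzw)).
G1: fails — Reb and Rec but b and c have no common successor.
G2: condition met.
G3: condition met.

G2, G3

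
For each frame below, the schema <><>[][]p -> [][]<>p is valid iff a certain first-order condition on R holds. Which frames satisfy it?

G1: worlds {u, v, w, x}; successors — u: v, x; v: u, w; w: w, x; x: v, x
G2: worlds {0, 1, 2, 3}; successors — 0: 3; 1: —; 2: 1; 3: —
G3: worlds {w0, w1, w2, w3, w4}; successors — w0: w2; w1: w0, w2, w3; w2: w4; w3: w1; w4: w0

Frame correspondent (Sahlqvist): forall x forall y forall z ((x R^2 y & x R^2 z) -> exists w (y R^2 w & zRw)) — i.e. a generalized confluence (Geach) condition.
G1: satisfies the condition.
G2: satisfies the condition.
G3: fails — w0R²w4, w0R²w4 but no w with w4R²w and w4Rw.

G1, G2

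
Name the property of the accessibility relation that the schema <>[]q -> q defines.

Equivalently (dual form): q → □◇q.
Suppose q→□◇q is valid. Take Rxy and set V(q)={x}. Then q at x, so □◇q at x, so ◇q at y, so some z with Ryz has q; z=x, i.e. Ryx.

symmetry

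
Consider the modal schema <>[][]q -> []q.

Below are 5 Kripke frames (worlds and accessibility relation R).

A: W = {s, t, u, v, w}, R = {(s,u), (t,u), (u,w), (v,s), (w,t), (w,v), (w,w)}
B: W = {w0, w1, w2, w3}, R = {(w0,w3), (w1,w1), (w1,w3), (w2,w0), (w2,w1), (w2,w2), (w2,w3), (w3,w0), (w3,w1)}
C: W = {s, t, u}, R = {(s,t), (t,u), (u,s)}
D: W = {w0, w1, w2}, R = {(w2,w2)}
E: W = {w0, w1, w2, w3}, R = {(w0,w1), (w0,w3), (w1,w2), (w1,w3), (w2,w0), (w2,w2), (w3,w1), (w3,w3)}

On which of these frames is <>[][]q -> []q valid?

D

The schema corresponds to a generalized confluence (Geach) condition: forall x forall y forall z ((xRy & xRz) -> exists w (y R^2 w & z = w)).
A: fails — sRu, sRu but no w* with uR²w* and u=w*.
B: fails — w2Rw0, w2Rw2 but no w with w0R²w and w2=w.
C: fails — sRt, sRt but no w with tR²w and t=w.
D: satisfies the condition.
E: fails — w2Rw0, w2Rw0 but no w with w0R²w and w0=w.
Valid on: D.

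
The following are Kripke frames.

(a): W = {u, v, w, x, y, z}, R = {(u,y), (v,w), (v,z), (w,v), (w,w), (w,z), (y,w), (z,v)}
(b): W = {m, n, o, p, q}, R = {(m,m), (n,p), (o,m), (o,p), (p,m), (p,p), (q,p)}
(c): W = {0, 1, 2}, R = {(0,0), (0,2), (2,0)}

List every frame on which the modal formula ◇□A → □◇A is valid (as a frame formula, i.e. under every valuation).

(b), (c)

The schema corresponds to convergence: ∀x ∀y ∀z (Rxy ∧ Rxz → ∃w (Ryw ∧ Rzw)).
(a): fails — Rwv and Rwz but v and z have no common successor.
(b): condition met.
(c): condition met.
Valid on: (b), (c).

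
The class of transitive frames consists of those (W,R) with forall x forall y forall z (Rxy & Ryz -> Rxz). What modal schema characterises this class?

This is transitivity; the standard corresponding axiom is 4: □ψ → □□ψ.
Suppose □ψ→□□ψ is valid. Take Rxy, Ryz and set V(ψ)={w : Rxw}. Then □ψ at x, so □□ψ at x, so □ψ at y, so ψ at z, i.e. Rxz.

□ψ → □□ψ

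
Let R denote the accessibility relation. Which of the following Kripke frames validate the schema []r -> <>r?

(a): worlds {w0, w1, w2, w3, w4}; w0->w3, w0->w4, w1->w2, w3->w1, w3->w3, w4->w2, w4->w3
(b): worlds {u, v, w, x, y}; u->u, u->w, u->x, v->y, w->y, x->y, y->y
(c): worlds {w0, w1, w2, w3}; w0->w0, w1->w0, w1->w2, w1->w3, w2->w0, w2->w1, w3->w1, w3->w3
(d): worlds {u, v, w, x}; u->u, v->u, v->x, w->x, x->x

(b), (c), (d)

The schema corresponds to seriality: forall x exists y Rxy.
(a): fails — world w2 has no successor.
(b): condition met.
(c): condition met.
(d): condition met.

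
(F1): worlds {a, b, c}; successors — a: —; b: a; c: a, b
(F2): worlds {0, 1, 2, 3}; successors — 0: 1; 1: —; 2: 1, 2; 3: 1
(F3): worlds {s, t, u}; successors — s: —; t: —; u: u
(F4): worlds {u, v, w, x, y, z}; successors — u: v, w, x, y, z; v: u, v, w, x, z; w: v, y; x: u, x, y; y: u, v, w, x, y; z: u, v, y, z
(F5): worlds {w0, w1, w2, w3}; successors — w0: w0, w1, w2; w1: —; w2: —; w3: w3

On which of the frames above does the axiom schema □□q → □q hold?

Frame correspondent (Sahlqvist): ∀x ∀y (Rxy → ∃z (Rxz ∧ Rzy)) — i.e. density.
(F1): fails — Rba but no z with Rbz and Rza.
(F2): fails — R01 but no z with R0z and Rz1.
(F3): ✓.
(F4): ✓.
(F5): ✓.
Valid on: (F3), (F4), (F5).

(F3), (F4), (F5)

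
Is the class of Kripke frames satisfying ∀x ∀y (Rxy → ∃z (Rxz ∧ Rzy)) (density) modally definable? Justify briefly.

Yes, by □□q → □q

Yes: it is density, defined by the C4 schema □□q → □q.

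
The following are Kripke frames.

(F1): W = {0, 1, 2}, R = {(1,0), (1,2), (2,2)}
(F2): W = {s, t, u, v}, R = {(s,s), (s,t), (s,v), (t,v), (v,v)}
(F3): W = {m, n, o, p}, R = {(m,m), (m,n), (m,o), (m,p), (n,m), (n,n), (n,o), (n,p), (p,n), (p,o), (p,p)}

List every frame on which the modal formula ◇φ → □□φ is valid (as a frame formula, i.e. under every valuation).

This is the axiom for a generalized confluence (Geach) condition; its first-order frame correspondent is ∀x ∀y ∀z ((xRy ∧ xR²z) → ∃w (y = w ∧ z = w)).
(F1): fails — 1R0, 1R²2 but 0 ≠ 2.
(F2): fails — sRs, sR²t but s ≠ t.
(F3): fails — mRm, mR²n but m ≠ n.
Valid on no frame.

none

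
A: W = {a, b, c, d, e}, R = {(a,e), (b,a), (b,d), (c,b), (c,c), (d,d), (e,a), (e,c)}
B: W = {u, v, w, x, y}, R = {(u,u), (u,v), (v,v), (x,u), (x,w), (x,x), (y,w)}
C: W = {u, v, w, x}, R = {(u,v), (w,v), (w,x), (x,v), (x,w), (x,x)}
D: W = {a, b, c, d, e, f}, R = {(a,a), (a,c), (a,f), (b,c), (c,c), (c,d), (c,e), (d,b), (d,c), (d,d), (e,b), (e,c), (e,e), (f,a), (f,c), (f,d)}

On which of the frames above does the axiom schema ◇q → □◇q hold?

Frame correspondent (Sahlqvist): ∀x ∀y ∀z (Rxy ∧ Rxz → Ryz) — i.e. the Euclidean property.
A: fails — Rae and Rae but not Ree.
B: fails — Ruv and Ruu but not Rvu.
C: fails — Ruv and Ruv but not Rvv.
D: fails — Rac and Raa but not Rca.

none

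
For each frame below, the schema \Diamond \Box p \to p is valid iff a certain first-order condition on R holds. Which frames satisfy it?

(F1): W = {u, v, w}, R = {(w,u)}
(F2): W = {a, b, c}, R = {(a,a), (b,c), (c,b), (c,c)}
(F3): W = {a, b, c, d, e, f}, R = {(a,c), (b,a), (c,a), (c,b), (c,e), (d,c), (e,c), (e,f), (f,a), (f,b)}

(F2)

The schema corresponds to symmetry: \forall x \forall y (Rxy \to Ryx).
(F1): fails — Rwu but not Ruw.
(F2): satisfies the condition.
(F3): fails — Rdc but not Rcd.
Valid on: (F2).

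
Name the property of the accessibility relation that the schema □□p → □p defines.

density

Suppose □□p→□p is valid. Take Rxy and set V(p)={w : xR²w}. Then □□p at x, so □p at x, so p at y, i.e. ∃z(Rxz∧Rzy).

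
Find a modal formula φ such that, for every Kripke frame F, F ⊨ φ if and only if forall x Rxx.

□ψ → ψ

The condition is reflexivity. The T schema □ψ → ψ defines it.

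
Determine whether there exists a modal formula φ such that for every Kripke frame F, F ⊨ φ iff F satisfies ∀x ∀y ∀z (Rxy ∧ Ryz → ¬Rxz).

Not modally definable

If a class were modally definable it would be closed under surjective bounded morphisms (Goldblatt–Thomason).
The 5-cycle (worlds w0,w1,w2,w3,w4 with w0→w1→w2→w3→w4→w0) is intransitive. Mapping every world to a single reflexive point • is a surjective bounded morphism; the reflexive point is not intransitive (R••∧R•• but R••).
So no modal formula (or set of formulas) defines exactly the intransitive frames.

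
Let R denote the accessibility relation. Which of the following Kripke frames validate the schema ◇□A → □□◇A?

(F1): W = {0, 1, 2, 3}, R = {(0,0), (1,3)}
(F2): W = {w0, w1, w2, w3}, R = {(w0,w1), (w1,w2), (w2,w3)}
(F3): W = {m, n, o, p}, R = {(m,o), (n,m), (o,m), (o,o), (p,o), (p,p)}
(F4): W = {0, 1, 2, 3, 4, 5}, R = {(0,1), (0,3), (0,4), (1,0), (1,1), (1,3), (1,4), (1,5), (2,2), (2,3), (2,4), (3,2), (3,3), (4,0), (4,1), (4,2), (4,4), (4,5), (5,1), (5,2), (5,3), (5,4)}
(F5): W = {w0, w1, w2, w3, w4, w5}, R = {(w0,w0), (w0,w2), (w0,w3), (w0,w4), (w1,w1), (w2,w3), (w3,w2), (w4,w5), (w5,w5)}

This is the axiom for a generalized confluence (Geach) condition; its first-order frame correspondent is ∀x ∀y ∀z ((xRy ∧ xR²z) → ∃w (yRw ∧ zRw)).
(F1): holds.
(F2): fails — w0Rw1, w0R²w2 but no w with w1Rw and w2Rw.
(F3): holds.
(F4): holds.
(F5): fails — w0Rw0, w0R²w4 but no w with w0Rw and w4Rw.

(F1), (F3), (F4)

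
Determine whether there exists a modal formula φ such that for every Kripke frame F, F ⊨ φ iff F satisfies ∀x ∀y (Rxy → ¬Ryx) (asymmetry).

Not definable by any modal formula

Any modally definable frame class is closed under surjective bounded morphisms.
The 5-cycle (worlds s,t,u,v,w with s→t→u→v→w→s) is asymmetric. Mapping every world to a single reflexive point • is a surjective bounded morphism, and the reflexive point is not asymmetric (R•• but asymmetry requires ¬R••).
Hence asymmetry is not modally definable.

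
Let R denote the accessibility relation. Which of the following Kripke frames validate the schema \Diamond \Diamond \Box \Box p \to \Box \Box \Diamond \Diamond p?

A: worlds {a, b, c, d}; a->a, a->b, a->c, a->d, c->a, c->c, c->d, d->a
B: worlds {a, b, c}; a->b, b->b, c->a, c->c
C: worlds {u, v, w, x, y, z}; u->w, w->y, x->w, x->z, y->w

B, C

This is the axiom for a generalized confluence (Geach) condition; its first-order frame correspondent is \forall x \forall y \forall z ((x R^2 y \wedge x R^2 z) \to \exists w (y R^2 w \wedge z R^2 w)).
A: fails — aR²a, aR²b but no w with aR²w and bR²w.
B: holds.
C: holds.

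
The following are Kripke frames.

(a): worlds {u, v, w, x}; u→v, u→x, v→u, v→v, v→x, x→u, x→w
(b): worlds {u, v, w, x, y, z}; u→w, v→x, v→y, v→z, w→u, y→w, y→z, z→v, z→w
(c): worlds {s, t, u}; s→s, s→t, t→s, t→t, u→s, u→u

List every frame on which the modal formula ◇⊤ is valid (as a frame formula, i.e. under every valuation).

This is the axiom for seriality; its first-order frame correspondent is ∀x ∃y Rxy.
(a): fails — world w has no successor.
(b): fails — world x has no successor.
(c): condition met.

(c)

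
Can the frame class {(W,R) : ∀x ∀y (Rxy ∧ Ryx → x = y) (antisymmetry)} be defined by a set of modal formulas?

Not modally definable

Modal frame validity is preserved under surjective bounded morphisms.
The 4-cycle (worlds w0,w1,w2,w3 with w0→w1→w2→w3→w0) is antisymmetric. Sending even-indexed worlds to a and odd-indexed worlds to b is a surjective bounded morphism onto the two-world frame with a↔b, which is not antisymmetric.
So the class is not modally definable.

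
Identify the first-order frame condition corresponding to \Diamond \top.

Seriality

◇⊤ holds at w iff w has a successor, so frame-validity of ◇⊤ is exactly seriality. Equivalently via □q → ◇q:
Suppose □q→◇q is valid. At any x set V(q)=W. Then □q at x, so ◇q at x, so x has a successor.
Conversely, any frame satisfying \forall x \exists y Rxy validates the schema.
Frame condition: \forall x \exists y Rxy.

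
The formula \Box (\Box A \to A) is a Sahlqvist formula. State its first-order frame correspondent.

Suppose □(□A→A) is valid. Take Rxy and set V(A)={w : Ryw}. Then at y, □A holds; since □(□A→A) at x, □A→A at y, so A at y, i.e. Ryy.

shift-reflexivity: \forall x \forall y (Rxy \to Ryy)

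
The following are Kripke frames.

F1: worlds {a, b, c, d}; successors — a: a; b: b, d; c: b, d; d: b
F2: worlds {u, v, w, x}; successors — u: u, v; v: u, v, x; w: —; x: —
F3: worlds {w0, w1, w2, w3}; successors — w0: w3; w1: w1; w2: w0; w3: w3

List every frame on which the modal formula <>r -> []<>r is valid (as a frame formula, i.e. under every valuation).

Frame correspondent (Sahlqvist): forall x forall y forall z (Rxy & Rxz -> Ryz) — i.e. the Euclidean property.
F1: fails — Rbd and Rbd but not Rdd.
F2: fails — Rvu and Rvx but not Rux.
F3: fails — Rw2w0 and Rw2w0 but not Rw0w0.
Valid on no frame.

none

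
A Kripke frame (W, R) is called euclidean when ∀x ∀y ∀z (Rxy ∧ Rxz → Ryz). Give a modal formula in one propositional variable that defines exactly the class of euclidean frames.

This is the Euclidean property; the standard corresponding axiom is 5: ◇s → □◇s.
Suppose ◇s→□◇s is valid. Take Rxy, Rxz and set V(s)={y}. Then ◇s at x, so □◇s at x, so ◇s at z, so some w with Rzw has s; w=y, i.e. Rzy. By symmetry of the argument, Ryz.

◇s → □◇s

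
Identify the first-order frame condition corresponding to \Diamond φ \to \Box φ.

Partial functionality

This schema is the CD axiom.
Its frame correspondent is partial functionality — \forall x \forall y \forall z (Rxy \wedge Rxz \to y = z).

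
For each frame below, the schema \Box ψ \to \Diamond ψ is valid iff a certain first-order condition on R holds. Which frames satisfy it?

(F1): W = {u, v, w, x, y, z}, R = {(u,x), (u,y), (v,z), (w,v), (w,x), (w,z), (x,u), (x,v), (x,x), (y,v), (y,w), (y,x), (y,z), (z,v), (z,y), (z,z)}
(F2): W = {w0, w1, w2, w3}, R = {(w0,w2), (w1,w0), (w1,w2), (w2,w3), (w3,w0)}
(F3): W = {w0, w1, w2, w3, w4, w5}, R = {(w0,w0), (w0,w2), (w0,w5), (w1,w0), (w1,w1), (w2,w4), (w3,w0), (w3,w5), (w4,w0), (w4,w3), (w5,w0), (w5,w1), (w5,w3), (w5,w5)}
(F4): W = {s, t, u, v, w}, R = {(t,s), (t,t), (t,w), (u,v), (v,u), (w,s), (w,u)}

The schema corresponds to seriality: \forall x \exists y Rxy.
(F1): ✓.
(F2): ✓.
(F3): ✓.
(F4): fails — world s has no successor.

(F1), (F2), (F3)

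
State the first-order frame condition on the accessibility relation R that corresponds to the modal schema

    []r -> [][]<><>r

forall x forall z (x R^2 z -> exists w (xRw & z R^2 w))

This is a Sahlqvist (Geach-type) schema ◇^0□^1r → □^2◇^2r.
Minimal-valuation argument: fix x; take any y with xR^0y and any z with xR^2z. Set V(r) to the set of worlds R-reachable from y in exactly 1 step. Then □^1r holds at y, so the antecedent holds at x; validity forces ◇^2r at z, giving a w with zR^2w and yR^1w.
First-order correspondent: forall x forall z (x R^2 z -> exists w (xRw & z R^2 w)).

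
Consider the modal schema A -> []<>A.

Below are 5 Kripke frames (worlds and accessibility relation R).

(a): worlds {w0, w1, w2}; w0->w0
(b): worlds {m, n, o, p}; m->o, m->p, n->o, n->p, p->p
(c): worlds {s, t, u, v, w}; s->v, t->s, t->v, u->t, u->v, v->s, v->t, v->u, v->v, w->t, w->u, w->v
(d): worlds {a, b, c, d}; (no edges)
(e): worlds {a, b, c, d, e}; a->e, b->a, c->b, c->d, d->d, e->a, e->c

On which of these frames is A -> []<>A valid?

The schema corresponds to symmetry: forall x forall y (Rxy -> Ryx).
(a): ✓.
(b): fails — Rno but not Ron.
(c): fails — Rwt but not Rtw.
(d): ✓.
(e): fails — Rcd but not Rdc.
Valid on: (a), (d).

(a), (d)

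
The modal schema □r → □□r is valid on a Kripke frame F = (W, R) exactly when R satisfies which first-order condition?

Suppose □r→□□r is valid. Take Rxy, Ryz and set V(r)={w : Rxw}. Then □r at x, so □□r at x, so □r at y, so r at z, i.e. Rxz.
The converse is a direct semantic check.
Frame condition: ∀x ∀y ∀z (Rxy ∧ Ryz → Rxz).

transitivity: ∀x ∀y ∀z (Rxy ∧ Ryz → Rxz)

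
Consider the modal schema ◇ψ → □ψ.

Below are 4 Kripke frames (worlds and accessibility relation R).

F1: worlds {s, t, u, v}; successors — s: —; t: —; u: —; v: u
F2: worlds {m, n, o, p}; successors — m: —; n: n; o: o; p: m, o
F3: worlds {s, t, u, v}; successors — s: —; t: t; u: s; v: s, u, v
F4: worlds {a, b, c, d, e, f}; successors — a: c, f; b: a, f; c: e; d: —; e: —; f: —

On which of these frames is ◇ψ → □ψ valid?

The schema corresponds to partial functionality: ∀x ∀y ∀z (Rxy ∧ Rxz → y = z).
F1: holds.
F2: fails — p sees both m and o.
F3: fails — v sees both s and u.
F4: fails — a sees both c and f.
Valid on: F1.

F1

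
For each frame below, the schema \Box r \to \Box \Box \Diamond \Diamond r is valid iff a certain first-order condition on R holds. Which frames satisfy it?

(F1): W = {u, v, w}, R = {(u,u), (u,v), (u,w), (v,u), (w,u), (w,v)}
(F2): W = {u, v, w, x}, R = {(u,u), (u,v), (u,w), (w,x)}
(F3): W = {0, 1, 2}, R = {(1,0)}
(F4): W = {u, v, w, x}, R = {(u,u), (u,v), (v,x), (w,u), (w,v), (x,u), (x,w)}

The schema corresponds to a generalized confluence (Geach) condition: \forall x \forall z (x R^2 z \to \exists w (xRw \wedge z R^2 w)).
(F1): holds.
(F2): fails — uR²v but no t with uRt and vR²t.
(F3): holds.
(F4): holds.

(F1), (F3), (F4)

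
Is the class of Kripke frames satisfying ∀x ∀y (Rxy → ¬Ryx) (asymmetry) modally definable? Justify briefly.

If a class were modally definable it would be closed under surjective bounded morphisms (Goldblatt–Thomason).
The 4-cycle (worlds a,b,c,d with a→b→c→d→a) is asymmetric. Mapping every world to a single reflexive point • is a surjective bounded morphism, and the reflexive point is not asymmetric (R•• but asymmetry requires ¬R••).
Hence asymmetry is not modally definable.

Not definable by any modal formula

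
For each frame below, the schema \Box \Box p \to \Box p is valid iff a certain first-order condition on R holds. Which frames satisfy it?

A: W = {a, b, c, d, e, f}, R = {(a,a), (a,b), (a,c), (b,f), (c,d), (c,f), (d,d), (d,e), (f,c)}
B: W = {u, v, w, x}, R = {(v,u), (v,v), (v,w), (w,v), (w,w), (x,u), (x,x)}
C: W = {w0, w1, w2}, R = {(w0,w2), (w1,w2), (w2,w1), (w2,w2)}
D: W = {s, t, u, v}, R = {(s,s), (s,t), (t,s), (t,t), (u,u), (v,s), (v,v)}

B, C, D

Frame correspondent (Sahlqvist): \forall x \forall y (Rxy \to \exists z (Rxz \wedge Rzy)) — i.e. density.
A: fails — Rcf but no z with Rcz and Rzf.
B: holds.
C: holds.
D: holds.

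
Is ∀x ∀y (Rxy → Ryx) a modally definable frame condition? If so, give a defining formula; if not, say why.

Definable; q → □◇q defines it

Yes: it is symmetry, defined by the B schema q → □◇q.
Suppose q→□◇q is valid. Take Rxy and set V(q)={x}. Then q at x, so □◇q at x, so ◇q at y, so some z with Ryz has q; z=x, i.e. Ryx.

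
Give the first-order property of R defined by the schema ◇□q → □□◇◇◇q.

∀x ∀y ∀z ((xRy ∧ xR²z) → ∃w (yRw ∧ zR³w))

This is a Sahlqvist (Geach-type) schema ◇^1□^1q → □^2◇^3q.
Minimal-valuation argument: fix x; take any y with xR^1y and any z with xR^2z. Set V(q) to the set of worlds R-reachable from y in exactly 1 step. Then □^1q holds at y, so the antecedent holds at x; validity forces ◇^3q at z, giving a w with zR^3w and yR^1w.
First-order correspondent: ∀x ∀y ∀z ((xRy ∧ xR²z) → ∃w (yRw ∧ zR³w)).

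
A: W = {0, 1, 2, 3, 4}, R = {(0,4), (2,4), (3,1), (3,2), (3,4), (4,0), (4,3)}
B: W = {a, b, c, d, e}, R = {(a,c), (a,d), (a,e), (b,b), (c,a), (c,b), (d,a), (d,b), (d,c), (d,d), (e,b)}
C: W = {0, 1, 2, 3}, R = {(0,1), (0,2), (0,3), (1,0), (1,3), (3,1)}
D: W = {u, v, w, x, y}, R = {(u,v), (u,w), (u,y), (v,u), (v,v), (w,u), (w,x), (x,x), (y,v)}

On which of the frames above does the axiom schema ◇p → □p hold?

none

The schema corresponds to partial functionality: ∀x ∀y ∀z (Rxy ∧ Rxz → y = z).
A: fails — 3 sees both 1 and 2.
B: fails — a sees both c and d.
C: fails — 0 sees both 1 and 2.
D: fails — u sees both v and w.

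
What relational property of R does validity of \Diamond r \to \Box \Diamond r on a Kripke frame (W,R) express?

The Euclidean property

Suppose ◇r→□◇r is valid. Take Rxy, Rxz and set V(r)={y}. Then ◇r at x, so □◇r at x, so ◇r at z, so some w with Rzw has r; w=y, i.e. Rzy. By symmetry of the argument, Ryz.
Conversely, on a frame with the Euclidean property the schema holds at every world under every valuation.
Frame condition: \forall x \forall y \forall z (Rxy \wedge Rxz \to Ryz).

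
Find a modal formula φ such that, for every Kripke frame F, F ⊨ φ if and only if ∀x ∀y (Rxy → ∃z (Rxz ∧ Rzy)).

The condition is density. The C4 schema □□r → □r defines it.
Suppose □□r→□r is valid. Take Rxy and set V(r)={w : xR²w}. Then □□r at x, so □r at x, so r at y, i.e. ∃z(Rxz∧Rzy).

□□r → □r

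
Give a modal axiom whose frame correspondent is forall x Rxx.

□s → s

The condition is reflexivity. The T schema □s → s defines it.
Suppose □s→s is valid. At any x set V(s)={w : Rxw}. Then □s holds at x, so s holds at x, i.e. Rxx.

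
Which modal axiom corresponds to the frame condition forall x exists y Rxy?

A defining formula is □q → ◇q (the D axiom).

□q → ◇q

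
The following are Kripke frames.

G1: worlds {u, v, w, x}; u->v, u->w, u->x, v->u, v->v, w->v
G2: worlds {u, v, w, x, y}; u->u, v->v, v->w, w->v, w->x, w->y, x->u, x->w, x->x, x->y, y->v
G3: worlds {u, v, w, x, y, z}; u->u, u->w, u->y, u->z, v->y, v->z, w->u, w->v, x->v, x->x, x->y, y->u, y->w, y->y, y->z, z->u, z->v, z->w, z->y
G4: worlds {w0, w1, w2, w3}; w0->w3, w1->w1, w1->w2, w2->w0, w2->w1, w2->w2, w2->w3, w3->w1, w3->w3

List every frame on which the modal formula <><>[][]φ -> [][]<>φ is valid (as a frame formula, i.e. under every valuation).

The schema corresponds to a generalized confluence (Geach) condition: forall x forall y forall z ((x R^2 y & x R^2 z) -> exists w (y R^2 w & zRw)).
G1: fails — vR²u, vR²x but no t with uR²t and xRt.
G2: fails — wR²u, wR²v but no t with uR²t and vRt.
G3: satisfies the condition.
G4: satisfies the condition.
Valid on: G3, G4.

G3, G4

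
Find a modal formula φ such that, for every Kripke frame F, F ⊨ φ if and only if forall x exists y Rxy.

A defining formula is □p → ◇p (the D axiom).
Suppose □p→◇p is valid. At any x set V(p)=W. Then □p at x, so ◇p at x, so x has a successor.

□p → ◇p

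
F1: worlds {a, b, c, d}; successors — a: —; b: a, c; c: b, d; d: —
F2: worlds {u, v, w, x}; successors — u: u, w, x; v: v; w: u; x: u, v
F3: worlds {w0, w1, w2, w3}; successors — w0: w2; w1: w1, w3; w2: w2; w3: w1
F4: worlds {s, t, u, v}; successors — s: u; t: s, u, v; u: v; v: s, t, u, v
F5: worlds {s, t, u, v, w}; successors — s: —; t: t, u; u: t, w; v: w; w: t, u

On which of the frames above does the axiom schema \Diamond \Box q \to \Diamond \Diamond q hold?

The schema corresponds to a generalized confluence (Geach) condition: \forall x \forall y (xRy \to \exists w (yRw \wedge x R^2 w)).
F1: fails — bRa but no w with aRw and bR²w.
F2: satisfies the condition.
F3: satisfies the condition.
F4: satisfies the condition.
F5: satisfies the condition.

F2, F3, F4, F5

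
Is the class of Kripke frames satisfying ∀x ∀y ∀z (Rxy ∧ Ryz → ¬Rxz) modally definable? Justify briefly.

No

Any modally definable frame class is closed under surjective bounded morphisms.
The 7-cycle (worlds a,b,c,d,e,f,g with a→b→c→d→e→f→g→a) is intransitive. Mapping every world to a single reflexive point • is a surjective bounded morphism; the reflexive point is not intransitive (R••∧R•• but R••).
Hence intransitivity is not modally definable.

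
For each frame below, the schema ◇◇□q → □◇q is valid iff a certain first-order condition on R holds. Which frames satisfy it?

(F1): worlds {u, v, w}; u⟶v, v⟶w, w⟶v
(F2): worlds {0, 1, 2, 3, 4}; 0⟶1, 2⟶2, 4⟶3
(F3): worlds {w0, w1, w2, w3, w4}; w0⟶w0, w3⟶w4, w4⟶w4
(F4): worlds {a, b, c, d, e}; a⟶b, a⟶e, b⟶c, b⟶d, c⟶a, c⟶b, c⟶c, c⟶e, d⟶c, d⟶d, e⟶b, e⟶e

The schema corresponds to a generalized confluence (Geach) condition: ∀x ∀y ∀z ((xR²y ∧ xRz) → ∃w (yRw ∧ zRw)).
(F1): fails — uR²w, uRv but no t with wRt and vRt.
(F2): condition met.
(F3): condition met.
(F4): fails — aR²b, aRe but no w with bRw and eRw.
Valid on: (F2), (F3).

(F2), (F3)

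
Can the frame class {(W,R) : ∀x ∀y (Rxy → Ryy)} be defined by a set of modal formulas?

Yes, by □(□q → q)

This is a Sahlqvist condition; the T□ axiom □(□q → q) defines it.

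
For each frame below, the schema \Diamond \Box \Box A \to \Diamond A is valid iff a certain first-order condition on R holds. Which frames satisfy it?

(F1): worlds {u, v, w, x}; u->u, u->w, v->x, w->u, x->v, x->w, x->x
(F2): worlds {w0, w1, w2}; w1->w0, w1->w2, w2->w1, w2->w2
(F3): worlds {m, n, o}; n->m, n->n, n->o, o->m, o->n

This is the axiom for a generalized confluence (Geach) condition; its first-order frame correspondent is \forall x \forall y (xRy \to \exists w (y R^2 w \wedge xRw)).
(F1): ✓.
(F2): fails — w1Rw0 but no w with w0R²w and w1Rw.
(F3): fails — nRm but no w with mR²w and nRw.

(F1)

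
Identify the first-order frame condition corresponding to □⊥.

emptiness of R: ∀x ∀y ¬Rxy

□⊥ is valid iff no world has any successor (otherwise □⊥ fails at any world with one).
Conversely, any frame satisfying ∀x ∀y ¬Rxy validates the schema.
Frame condition: ∀x ∀y ¬Rxy.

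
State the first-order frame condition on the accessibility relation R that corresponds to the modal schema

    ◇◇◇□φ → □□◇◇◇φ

This is a Sahlqvist (Geach-type) schema ◇^3□^1φ → □^2◇^3φ.
Minimal-valuation argument: fix x; take any y with xR^3y and any z with xR^2z. Set V(φ) to the set of worlds R-reachable from y in exactly 1 step. Then □^1φ holds at y, so the antecedent holds at x; validity forces ◇^3φ at z, giving a w with zR^3w and yR^1w.
First-order correspondent: ∀x ∀y ∀z ((xR³y ∧ xR²z) → ∃w (yRw ∧ zR³w)).

∀x ∀y ∀z ((xR³y ∧ xR²z) → ∃w (yRw ∧ zR³w))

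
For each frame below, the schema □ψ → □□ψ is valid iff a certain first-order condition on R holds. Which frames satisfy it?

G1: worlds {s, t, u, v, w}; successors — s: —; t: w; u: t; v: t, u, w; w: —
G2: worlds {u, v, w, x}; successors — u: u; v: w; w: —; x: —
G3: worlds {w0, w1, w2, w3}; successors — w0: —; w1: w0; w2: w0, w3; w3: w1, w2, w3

Frame correspondent (Sahlqvist): ∀x ∀y ∀z (Rxy ∧ Ryz → Rxz) — i.e. transitivity.
G1: fails — Rut and Rtw but not Ruw.
G2: ✓.
G3: fails — Rw3w1 and Rw1w0 but not Rw3w0.

G2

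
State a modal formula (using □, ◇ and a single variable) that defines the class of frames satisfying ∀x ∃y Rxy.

□p → ◇p

The condition is seriality. The D schema □p → ◇p defines it.
Suppose □p→◇p is valid. At any x set V(p)=W. Then □p at x, so ◇p at x, so x has a successor.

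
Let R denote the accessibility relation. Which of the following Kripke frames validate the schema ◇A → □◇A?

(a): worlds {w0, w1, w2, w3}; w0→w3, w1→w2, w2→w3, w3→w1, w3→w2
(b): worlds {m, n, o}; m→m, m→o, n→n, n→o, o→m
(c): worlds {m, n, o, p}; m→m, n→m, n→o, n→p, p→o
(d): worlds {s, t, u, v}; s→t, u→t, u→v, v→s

none

The schema corresponds to the Euclidean property: ∀x ∀y ∀z (Rxy ∧ Rxz → Ryz).
(a): fails — Rw0w3 and Rw0w3 but not Rw3w3.
(b): fails — Rmo and Rmo but not Roo.
(c): fails — Rno and Rno but not Roo.
(d): fails — Rst and Rst but not Rtt.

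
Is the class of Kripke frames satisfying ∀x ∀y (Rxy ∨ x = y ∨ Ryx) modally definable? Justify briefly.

No — not modally definable

Modal frame validity is preserved under disjoint unions.
Take 4 disjoint single-world reflexive frames: each is trivially connected, but their disjoint union has 4 worlds with no edge between distinct components, so it is not connected.
So the class is not modally definable.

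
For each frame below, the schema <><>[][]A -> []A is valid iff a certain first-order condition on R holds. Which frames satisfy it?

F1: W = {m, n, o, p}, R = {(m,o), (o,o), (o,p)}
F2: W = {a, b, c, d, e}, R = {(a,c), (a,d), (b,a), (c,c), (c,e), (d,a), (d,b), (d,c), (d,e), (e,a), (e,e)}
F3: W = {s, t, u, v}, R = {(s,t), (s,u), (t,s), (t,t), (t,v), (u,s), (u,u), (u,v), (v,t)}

The schema corresponds to a generalized confluence (Geach) condition: forall x forall y forall z ((x R^2 y & xRz) -> exists w (y R^2 w & z = w)).
F1: fails — mR²p, mRo but no w with pR²w and o=w.
F2: fails — aR²a, aRd but no w with aR²w and d=w.
F3: fails — sR²v, sRu but no w with vR²w and u=w.
Valid on no frame.

none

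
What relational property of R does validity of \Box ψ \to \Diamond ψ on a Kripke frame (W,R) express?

seriality: \forall x \exists y Rxy

Suppose □ψ→◇ψ is valid. At any x set V(ψ)=W. Then □ψ at x, so ◇ψ at x, so x has a successor.
The converse is a direct semantic check.
Frame condition: \forall x \exists y Rxy.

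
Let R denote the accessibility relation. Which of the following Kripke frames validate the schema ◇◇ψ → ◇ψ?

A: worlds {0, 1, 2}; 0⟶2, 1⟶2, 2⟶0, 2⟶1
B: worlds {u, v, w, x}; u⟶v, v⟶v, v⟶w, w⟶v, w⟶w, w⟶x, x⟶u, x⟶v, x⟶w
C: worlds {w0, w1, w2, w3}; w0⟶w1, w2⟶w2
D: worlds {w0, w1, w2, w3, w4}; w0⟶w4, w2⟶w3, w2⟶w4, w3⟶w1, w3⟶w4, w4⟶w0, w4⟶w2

The schema corresponds to transitivity: ∀x ∀y ∀z (Rxy ∧ Ryz → Rxz).
A: fails — R12 and R20 but not R10.
B: fails — Ruv and Rvw but not Ruw.
C: holds.
D: fails — Rw0w4 and Rw4w2 but not Rw0w2.
Valid on: C.

C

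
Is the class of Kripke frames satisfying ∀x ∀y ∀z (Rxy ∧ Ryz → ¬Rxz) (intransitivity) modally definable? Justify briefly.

No

Any modally definable frame class is closed under surjective bounded morphisms.
The 3-cycle (worlds s,t,u with s→t→u→s) is intransitive. Mapping every world to a single reflexive point • is a surjective bounded morphism; the reflexive point is not intransitive (R••∧R•• but R••).
So no modal formula (or set of formulas) defines exactly the intransitive frames.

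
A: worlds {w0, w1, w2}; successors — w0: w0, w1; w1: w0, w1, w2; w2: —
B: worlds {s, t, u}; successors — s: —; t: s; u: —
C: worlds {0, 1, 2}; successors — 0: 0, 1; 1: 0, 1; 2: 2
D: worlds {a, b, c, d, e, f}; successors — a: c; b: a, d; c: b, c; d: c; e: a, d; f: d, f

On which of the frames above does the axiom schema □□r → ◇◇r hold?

C, D

The schema corresponds to a generalized confluence (Geach) condition: ∀x ∃w (xR²w ∧ xR²w).
A: fails — at w2 but no w with w2R²w and w2R²w.
B: fails — at s but no w with sR²w and sR²w.
C: condition met.
D: condition met.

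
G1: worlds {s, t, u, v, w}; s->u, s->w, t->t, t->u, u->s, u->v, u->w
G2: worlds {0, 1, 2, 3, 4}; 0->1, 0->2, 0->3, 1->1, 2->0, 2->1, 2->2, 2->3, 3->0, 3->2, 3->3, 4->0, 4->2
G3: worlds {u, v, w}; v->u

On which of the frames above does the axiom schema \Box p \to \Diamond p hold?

This is the axiom for seriality; its first-order frame correspondent is \forall x \exists y Rxy.
G1: fails — world v has no successor.
G2: condition met.
G3: fails — world u has no successor.

G2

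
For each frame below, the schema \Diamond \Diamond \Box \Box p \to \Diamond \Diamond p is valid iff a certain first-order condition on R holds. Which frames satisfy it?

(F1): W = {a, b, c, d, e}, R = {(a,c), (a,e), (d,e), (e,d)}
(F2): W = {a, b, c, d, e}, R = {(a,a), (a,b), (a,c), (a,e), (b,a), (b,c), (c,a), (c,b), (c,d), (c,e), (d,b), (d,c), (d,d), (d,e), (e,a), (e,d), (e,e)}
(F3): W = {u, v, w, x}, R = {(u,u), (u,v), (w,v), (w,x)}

The schema corresponds to a generalized confluence (Geach) condition: \forall x \forall y (x R^2 y \to \exists w (y R^2 w \wedge x R^2 w)).
(F1): holds.
(F2): holds.
(F3): fails — uR²v but no t with vR²t and uR²t.

(F1), (F2)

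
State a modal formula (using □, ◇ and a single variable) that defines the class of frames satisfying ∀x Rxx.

□ψ → ψ

The condition is reflexivity. The T schema □ψ → ψ defines it.
Suppose □ψ→ψ is valid. At any x set V(ψ)={w : Rxw}. Then □ψ holds at x, so ψ holds at x, i.e. Rxx.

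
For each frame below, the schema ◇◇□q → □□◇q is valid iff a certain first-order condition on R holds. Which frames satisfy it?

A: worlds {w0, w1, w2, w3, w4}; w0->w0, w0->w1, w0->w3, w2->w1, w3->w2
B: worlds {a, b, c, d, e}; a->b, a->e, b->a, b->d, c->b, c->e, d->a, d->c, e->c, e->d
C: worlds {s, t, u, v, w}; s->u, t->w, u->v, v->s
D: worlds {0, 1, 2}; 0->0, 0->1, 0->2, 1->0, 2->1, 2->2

Frame correspondent (Sahlqvist): ∀x ∀y ∀z ((xR²y ∧ xR²z) → ∃w (yRw ∧ zRw)) — i.e. a generalized confluence (Geach) condition.
A: fails — w0R²w0, w0R²w1 but no w with w0Rw and w1Rw.
B: fails — aR²a, aR²d but no w with aRw and dRw.
C: holds.
D: fails — 0R²1, 0R²2 but no w with 1Rw and 2Rw.
Valid on: C.

C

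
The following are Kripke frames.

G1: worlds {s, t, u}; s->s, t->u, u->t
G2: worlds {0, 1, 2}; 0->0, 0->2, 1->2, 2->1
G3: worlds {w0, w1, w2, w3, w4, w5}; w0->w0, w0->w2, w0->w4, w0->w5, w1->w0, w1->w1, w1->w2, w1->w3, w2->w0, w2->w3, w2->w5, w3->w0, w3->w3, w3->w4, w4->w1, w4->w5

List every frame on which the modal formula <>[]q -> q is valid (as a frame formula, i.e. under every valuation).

Frame correspondent (Sahlqvist): forall x forall y (Rxy -> Ryx) — i.e. symmetry.
G1: condition met.
G2: fails — R02 but not R20.
G3: fails — Rw1w0 but not Rw0w1.

G1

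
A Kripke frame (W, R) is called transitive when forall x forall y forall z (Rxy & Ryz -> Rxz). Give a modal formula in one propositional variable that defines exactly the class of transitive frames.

□q → □□q

The condition is transitivity. The 4 schema □q → □□q defines it.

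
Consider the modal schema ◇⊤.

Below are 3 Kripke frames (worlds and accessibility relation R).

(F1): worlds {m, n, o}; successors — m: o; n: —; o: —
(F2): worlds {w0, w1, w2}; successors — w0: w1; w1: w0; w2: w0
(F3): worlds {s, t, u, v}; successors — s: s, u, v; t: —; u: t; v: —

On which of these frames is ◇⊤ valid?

The schema corresponds to seriality: ∀x ∃y Rxy.
(F1): fails — world n has no successor.
(F2): ✓.
(F3): fails — world t has no successor.
Valid on: (F2).

(F2)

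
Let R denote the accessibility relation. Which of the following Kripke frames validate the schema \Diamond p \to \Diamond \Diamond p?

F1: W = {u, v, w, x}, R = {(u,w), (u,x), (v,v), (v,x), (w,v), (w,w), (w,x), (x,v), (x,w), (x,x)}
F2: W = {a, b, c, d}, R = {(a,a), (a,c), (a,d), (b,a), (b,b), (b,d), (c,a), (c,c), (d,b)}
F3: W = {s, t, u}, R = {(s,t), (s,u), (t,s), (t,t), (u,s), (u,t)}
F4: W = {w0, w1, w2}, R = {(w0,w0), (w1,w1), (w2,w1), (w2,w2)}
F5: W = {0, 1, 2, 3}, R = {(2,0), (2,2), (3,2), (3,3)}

F1, F2, F4, F5

The schema corresponds to a generalized confluence (Geach) condition: \forall x \forall y (xRy \to \exists w (y = w \wedge x R^2 w)).
F1: ✓.
F2: ✓.
F3: fails — sRu but no w with u=w and sR²w.
F4: ✓.
F5: ✓.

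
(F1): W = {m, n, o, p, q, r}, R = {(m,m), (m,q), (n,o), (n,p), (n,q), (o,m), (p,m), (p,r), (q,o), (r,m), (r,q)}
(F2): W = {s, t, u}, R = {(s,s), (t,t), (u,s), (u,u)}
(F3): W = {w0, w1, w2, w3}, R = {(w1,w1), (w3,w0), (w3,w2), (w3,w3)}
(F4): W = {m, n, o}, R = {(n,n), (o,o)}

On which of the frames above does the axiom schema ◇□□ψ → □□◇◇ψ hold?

Frame correspondent (Sahlqvist): ∀x ∀y ∀z ((xRy ∧ xR²z) → ∃w (yR²w ∧ zR²w)) — i.e. a generalized confluence (Geach) condition.
(F1): ✓.
(F2): ✓.
(F3): fails — w3Rw0, w3R²w0 but no w with w0R²w and w0R²w.
(F4): ✓.

(F1), (F2), (F4)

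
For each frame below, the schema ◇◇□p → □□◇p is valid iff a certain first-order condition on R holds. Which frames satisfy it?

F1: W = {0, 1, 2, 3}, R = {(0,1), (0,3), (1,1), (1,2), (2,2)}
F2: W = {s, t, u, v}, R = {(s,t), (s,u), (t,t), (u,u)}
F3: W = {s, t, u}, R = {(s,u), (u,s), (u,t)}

This is the axiom for a generalized confluence (Geach) condition; its first-order frame correspondent is ∀x ∀y ∀z ((xR²y ∧ xR²z) → ∃w (yRw ∧ zRw)).
F1: condition met.
F2: fails — sR²t, sR²u but no w with tRw and uRw.
F3: fails — sR²s, sR²t but no w with sRw and tRw.
Valid on: F1.

F1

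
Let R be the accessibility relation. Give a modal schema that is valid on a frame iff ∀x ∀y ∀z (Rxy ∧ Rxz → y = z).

This is partial functionality; the standard corresponding axiom is CD: ◇r → □r.
Suppose ◇r→□r is valid. Take Rxy, Rxz and set V(r)={y}. Then ◇r at x, so □r at x, so r at z, i.e. z=y.

◇r → □r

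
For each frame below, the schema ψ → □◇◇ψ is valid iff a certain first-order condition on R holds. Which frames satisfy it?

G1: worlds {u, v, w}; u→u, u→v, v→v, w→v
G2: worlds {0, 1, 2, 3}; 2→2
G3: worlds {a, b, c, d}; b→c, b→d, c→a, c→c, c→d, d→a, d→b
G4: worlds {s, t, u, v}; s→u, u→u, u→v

G2

The schema corresponds to a generalized confluence (Geach) condition: ∀x ∀z (xRz → ∃w (x = w ∧ zR²w)).
G1: fails — uRv but no t with u=t and vR²t.
G2: ✓.
G3: fails — bRd but no w with b=w and dR²w.
G4: fails — sRu but no w with s=w and uR²w.
Valid on: G2.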